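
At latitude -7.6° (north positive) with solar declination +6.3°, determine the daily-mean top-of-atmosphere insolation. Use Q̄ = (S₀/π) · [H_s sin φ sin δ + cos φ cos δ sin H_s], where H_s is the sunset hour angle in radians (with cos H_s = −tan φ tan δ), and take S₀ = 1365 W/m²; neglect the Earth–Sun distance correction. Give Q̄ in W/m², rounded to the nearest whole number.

418 W/m²

The sunset hour angle satisfies cos H_s = −tan φ tan δ = 0.0147, giving H_s = 89.16°. In radians, H_s = 1.5561.
H_s sin φ sin δ = 1.5561 × -0.1323 × 0.1097 = -0.0226.
cos φ cos δ sin H_s = 0.9912 × 0.9940 × 0.9999 = 0.9852.
Q̄ = (1365/π) × (-0.0226 + 0.9852) = 434.49 × 0.9626 = 418.24 W/m².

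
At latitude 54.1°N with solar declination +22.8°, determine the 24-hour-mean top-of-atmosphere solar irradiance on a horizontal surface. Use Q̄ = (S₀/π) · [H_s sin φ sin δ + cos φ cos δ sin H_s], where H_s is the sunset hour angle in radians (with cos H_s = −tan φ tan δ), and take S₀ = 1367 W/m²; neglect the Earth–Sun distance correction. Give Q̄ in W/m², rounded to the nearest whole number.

cos H_s = −tan(54.1°) · tan(22.8°) = -0.5807, so H_s = arccos(-0.5807) = 125.50°. In radians, H_s = 2.1904.
H_s sin φ sin δ = 2.1904 × 0.8100 × 0.3875 = 0.6875.
cos φ cos δ sin H_s = 0.5864 × 0.9219 × 0.8141 = 0.4401.
Q̄ = (1367/π) × (0.6875 + 0.4401) = 435.13 × 1.1276 = 490.65 W/m².

491 W/m²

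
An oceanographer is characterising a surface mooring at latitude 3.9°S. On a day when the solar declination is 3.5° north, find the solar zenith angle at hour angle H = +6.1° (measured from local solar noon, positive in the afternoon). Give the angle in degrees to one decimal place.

9.6°

cos θ_z = sin(-3.9°) sin(3.5°) + cos(-3.9°) cos(3.5°) cos(6.10°) = -0.0042 + 0.9902 = 0.9860.
θ_z = arccos(0.9860) = 9.60°.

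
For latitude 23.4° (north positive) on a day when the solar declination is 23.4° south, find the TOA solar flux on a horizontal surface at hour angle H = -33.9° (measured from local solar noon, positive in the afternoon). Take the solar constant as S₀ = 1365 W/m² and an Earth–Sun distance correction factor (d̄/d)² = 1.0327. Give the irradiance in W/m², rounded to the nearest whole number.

763 W/m²

cos θ_z = sin φ sin δ + cos φ cos δ cos H = (0.3971)(-0.3971) + (0.9178)(0.9178)(0.8300) = 0.5415.
Top-of-atmosphere irradiance = S₀ (d̄/d)² cos θ_z = 1365 × 1.0327 × 0.5415 = 763.32 W/m².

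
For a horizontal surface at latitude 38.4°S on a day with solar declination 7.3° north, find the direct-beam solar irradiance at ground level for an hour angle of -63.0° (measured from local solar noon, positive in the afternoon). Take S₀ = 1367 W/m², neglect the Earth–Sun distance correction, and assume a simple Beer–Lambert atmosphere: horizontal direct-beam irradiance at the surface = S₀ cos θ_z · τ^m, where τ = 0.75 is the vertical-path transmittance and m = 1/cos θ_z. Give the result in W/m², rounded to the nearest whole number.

cos θ_z = sin(-38.4°) sin(7.3°) + cos(-38.4°) cos(7.3°) cos(-63.00°) = -0.0789 + 0.3529 = 0.2740.
Air mass m = 1/cos θ_z = 1/0.2740 = 3.650; τ^m = 0.75^3.650 = 0.3499.
Surface direct beam = 1367 × 0.2740 × 0.3499 = 131.06 W/m².

131 W/m²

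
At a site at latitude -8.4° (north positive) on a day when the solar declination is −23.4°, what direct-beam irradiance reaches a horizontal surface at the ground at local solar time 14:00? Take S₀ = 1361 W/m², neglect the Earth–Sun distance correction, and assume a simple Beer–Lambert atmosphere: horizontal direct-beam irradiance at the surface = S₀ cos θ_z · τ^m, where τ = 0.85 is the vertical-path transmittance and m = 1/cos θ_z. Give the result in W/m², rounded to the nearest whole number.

Hour angle H = 15° × (14 − 12) = 30.00°.
cos θ_z = sin φ sin δ + cos φ cos δ cos H = (-0.1461)(-0.3971) + (0.9893)(0.9178)(0.8660) = 0.8443.
Air mass m = 1/cos θ_z = 1/0.8443 = 1.184; τ^m = 0.85^1.184 = 0.8250.
Surface direct beam = 1361 × 0.8443 × 0.8250 = 948.00 W/m².

948 W/m²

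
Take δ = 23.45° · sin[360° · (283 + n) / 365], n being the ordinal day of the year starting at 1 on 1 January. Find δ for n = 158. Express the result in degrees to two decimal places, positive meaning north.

+22.65°

360 × (283 + 158) / 365 = 434.959°; sin(434.959°) = 0.9657.
δ = 23.45 × 0.9657 = 22.646° ≈ +22.65°.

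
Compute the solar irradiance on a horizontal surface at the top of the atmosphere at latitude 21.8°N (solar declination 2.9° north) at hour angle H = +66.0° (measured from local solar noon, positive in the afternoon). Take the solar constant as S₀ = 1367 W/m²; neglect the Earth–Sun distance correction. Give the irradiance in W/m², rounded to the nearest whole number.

541 W/m²

cos θ_z = sin φ sin δ + cos φ cos δ cos H = (0.3714)(0.0506) + (0.9285)(0.9987)(0.4067) = 0.3959.
Top-of-atmosphere irradiance = S₀ cos θ_z = 1367 × 0.3959 = 541.20 W/m².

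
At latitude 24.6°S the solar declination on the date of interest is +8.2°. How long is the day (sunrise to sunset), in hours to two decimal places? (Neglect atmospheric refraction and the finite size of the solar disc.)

11.50 hours

cos H_s = −tan(-24.6°) · tan(8.2°) = 0.0660, so H_s = arccos(0.0660) = 86.22°.
Day length = 2 H_s / 15° h⁻¹ = 172.44° / 15 = 11.496 h.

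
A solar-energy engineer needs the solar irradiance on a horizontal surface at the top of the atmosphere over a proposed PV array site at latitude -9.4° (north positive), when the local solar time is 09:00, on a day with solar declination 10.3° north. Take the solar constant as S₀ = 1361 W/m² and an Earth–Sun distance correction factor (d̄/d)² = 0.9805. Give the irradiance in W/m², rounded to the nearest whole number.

Hour angle H = 15° × (9 − 12) = -45.00°.
With φ = -9.4°, δ = 10.3°, H = -45.00°: sin φ sin δ = -0.0292, cos φ cos δ cos H = 0.6864, so cos θ_z = 0.6572.
Top-of-atmosphere irradiance = S₀ (d̄/d)² cos θ_z = 1361 × 0.9805 × 0.6572 = 877.01 W/m².

877 W/m²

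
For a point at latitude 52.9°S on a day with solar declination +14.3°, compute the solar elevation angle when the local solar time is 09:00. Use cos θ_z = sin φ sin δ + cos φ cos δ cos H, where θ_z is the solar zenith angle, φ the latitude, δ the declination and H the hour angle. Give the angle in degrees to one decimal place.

12.5°

Hour angle H = 15° × (9 − 12) = -45.00°.
With φ = -52.9°, δ = 14.3°, H = -45.00°: sin φ sin δ = -0.1970, cos φ cos δ cos H = 0.4133, so cos θ_z = 0.2163.
θ_z = arccos(0.2163) = 77.51°, so the elevation is 90° − 77.51° = 12.49°.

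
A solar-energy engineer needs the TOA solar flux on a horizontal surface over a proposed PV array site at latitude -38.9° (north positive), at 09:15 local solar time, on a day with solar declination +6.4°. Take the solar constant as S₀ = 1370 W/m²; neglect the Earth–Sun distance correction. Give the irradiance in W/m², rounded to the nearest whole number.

701 W/m²

Hour angle H = 15° × (9.25 − 12) = -41.25°.
cos θ_z = sin φ sin δ + cos φ cos δ cos H = (-0.6280)(0.1115) + (0.7782)(0.9938)(0.7518) = 0.5114.
Top-of-atmosphere irradiance = S₀ cos θ_z = 1370 × 0.5114 = 700.62 W/m².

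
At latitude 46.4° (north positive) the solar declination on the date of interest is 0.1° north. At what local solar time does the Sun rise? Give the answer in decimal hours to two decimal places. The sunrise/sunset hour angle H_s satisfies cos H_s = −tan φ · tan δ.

The sunset hour angle satisfies cos H_s = −tan φ tan δ = -0.0018, giving H_s = 90.10°.
Sunrise is at 12 − H_s/15 = 12 − 6.007 = 5.993 h local solar time.

5.99 h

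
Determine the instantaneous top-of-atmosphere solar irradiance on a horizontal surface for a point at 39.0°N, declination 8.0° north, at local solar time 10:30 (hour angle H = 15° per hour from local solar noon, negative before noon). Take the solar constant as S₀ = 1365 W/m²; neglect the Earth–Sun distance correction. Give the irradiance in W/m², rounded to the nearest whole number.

Hour angle H = 15° × (10.5 − 12) = -22.50°.
cos θ_z = sin φ sin δ + cos φ cos δ cos H = (0.6293)(0.1392) + (0.7771)(0.9903)(0.9239) = 0.7986.
Top-of-atmosphere irradiance = S₀ cos θ_z = 1365 × 0.7986 = 1090.09 W/m².

1090 W/m²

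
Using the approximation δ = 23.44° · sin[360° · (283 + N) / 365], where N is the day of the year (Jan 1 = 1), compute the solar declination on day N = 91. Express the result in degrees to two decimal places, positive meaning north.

360 × (283 + 91) / 365 = 368.877°; sin(368.877°) = 0.1543.
δ = 23.44 × 0.1543 = 3.617° ≈ +3.62°.

+3.62°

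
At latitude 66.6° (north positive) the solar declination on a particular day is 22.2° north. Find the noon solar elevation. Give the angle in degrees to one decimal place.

45.6°

At local solar noon the hour angle is zero, so the elevation is 90° − |φ − δ| = 90° − |66.6° − (22.2°)| = 90° − 44.4° = 45.6°.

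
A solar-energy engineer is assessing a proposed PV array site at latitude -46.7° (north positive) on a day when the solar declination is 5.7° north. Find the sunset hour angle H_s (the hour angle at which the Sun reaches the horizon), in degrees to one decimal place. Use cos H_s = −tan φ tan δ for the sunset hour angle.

83.9°

−tan φ tan δ = −(-1.0612)(0.0998) = 0.1059; H_s = arccos(0.1059) = 83.92°.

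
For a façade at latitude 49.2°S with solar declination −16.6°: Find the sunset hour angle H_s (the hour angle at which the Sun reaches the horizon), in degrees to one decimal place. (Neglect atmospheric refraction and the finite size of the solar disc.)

cos H_s = −tan(-49.2°) · tan(-16.6°) = -0.3454, so H_s = arccos(-0.3454) = 110.21°.

110.2°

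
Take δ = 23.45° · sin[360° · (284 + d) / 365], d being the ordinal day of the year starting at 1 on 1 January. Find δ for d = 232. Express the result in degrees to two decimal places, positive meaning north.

+12.10°

360 × (284 + 232) / 365 = 508.932°; sin(508.932°) = 0.5161.
δ = 23.45 × 0.5161 = 12.103° ≈ +12.10°.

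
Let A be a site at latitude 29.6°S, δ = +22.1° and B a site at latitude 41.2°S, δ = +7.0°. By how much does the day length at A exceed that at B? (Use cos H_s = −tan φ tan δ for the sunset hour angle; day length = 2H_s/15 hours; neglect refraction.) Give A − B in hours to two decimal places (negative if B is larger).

A: H_s = arccos(−tan -29.6° · tan 22.1°) = 76.66°, so 2H_s/15 = 10.2213 h.
B: H_s = arccos(−tan -41.2° · tan 7.0°) = 83.83°, so 2H_s/15 = 11.1773 h.
A − B = 10.2213 − 11.1773 = -0.9560 h.

-0.96 h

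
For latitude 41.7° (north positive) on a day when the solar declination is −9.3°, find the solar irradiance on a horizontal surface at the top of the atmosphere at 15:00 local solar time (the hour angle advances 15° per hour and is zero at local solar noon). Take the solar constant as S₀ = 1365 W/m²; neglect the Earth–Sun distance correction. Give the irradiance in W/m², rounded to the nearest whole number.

Hour angle H = 15° × (15 − 12) = 45.00°.
With φ = 41.7°, δ = -9.3°, H = 45.00°: sin φ sin δ = -0.1075, cos φ cos δ cos H = 0.5210, so cos θ_z = 0.4135.
Top-of-atmosphere irradiance = S₀ cos θ_z = 1365 × 0.4135 = 564.43 W/m².

564 W/m²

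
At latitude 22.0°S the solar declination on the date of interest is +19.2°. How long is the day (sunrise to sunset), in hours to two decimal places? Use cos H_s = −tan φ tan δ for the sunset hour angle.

10.92 hours

cos H_s = −tan(-22.0°) · tan(19.2°) = 0.1407, so H_s = arccos(0.1407) = 81.91°.
Day length = 2 H_s / 15° h⁻¹ = 163.82° / 15 = 10.921 h.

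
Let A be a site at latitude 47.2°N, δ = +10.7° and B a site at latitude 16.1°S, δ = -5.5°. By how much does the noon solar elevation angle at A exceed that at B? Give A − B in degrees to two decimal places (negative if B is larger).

-25.90°

A: 90° − |47.2 − (10.7)| = 53.50°.
B: 90° − |-16.1 − (-5.5)| = 79.40°.
A − B = 53.50 − 79.40 = -25.90°.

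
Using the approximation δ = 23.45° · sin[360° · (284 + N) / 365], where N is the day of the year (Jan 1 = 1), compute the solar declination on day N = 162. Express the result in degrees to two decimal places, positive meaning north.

360 × (284 + 162) / 365 = 439.890°; sin(439.890°) = 0.9845.
δ = 23.45 × 0.9845 = 23.087° ≈ +23.09°.

+23.09°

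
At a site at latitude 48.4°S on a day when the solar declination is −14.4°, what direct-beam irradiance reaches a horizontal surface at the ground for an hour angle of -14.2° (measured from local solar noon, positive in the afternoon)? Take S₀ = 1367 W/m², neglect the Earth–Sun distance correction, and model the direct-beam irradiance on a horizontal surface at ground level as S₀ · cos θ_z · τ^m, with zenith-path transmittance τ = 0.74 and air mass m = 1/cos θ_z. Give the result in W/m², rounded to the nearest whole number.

With φ = -48.4°, δ = -14.4°, H = -14.20°: sin φ sin δ = 0.1860, cos φ cos δ cos H = 0.6234, so cos θ_z = 0.8094.
Air mass m = 1/cos θ_z = 1/0.8094 = 1.235; τ^m = 0.74^1.235 = 0.6894.
Surface direct beam = 1367 × 0.8094 × 0.6894 = 762.79 W/m².

763 W/m²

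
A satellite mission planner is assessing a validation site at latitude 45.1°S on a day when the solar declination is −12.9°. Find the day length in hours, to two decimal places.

13.77 hours

cos H_s = −tan(-45.1°) · tan(-12.9°) = -0.2298, so H_s = arccos(-0.2298) = 103.29°.
Day length = 2 H_s / 15° h⁻¹ = 206.58° / 15 = 13.772 h.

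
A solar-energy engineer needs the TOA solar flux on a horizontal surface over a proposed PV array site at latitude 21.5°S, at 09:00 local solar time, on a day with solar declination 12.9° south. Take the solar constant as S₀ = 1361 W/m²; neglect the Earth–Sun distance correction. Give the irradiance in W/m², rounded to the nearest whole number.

Hour angle H = 15° × (9 − 12) = -45.00°.
cos θ_z = sin(-21.5°) sin(-12.9°) + cos(-21.5°) cos(-12.9°) cos(-45.00°) = 0.0818 + 0.6413 = 0.7231.
Top-of-atmosphere irradiance = S₀ cos θ_z = 1361 × 0.7231 = 984.14 W/m².

984 W/m²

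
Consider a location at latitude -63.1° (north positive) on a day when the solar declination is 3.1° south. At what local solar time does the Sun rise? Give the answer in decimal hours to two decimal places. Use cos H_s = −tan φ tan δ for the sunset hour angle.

5.59 h

−tan φ tan δ = −(-1.9711)(-0.0542) = -0.1068; H_s = arccos(-0.1068) = 96.13°.
Sunrise is at 12 − H_s/15 = 12 − 6.409 = 5.591 h local solar time.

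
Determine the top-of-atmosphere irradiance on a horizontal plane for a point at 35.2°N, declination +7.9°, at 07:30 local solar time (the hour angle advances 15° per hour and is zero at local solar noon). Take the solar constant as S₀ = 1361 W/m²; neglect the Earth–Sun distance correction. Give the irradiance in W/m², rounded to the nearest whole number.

Hour angle H = 15° × (7.5 − 12) = -67.50°.
cos θ_z = sin φ sin δ + cos φ cos δ cos H = (0.5764)(0.1374) + (0.8171)(0.9905)(0.3827) = 0.3889.
Top-of-atmosphere irradiance = S₀ cos θ_z = 1361 × 0.3889 = 529.29 W/m².

529 W/m²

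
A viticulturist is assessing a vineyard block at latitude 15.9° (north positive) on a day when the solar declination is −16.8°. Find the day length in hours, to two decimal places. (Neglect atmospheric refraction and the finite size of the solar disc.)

−tan φ tan δ = −(0.2849)(-0.3019) = 0.0860; H_s = arccos(0.0860) = 85.07°.
Day length = 2 H_s / 15° h⁻¹ = 170.14° / 15 = 11.343 h.

11.34 hours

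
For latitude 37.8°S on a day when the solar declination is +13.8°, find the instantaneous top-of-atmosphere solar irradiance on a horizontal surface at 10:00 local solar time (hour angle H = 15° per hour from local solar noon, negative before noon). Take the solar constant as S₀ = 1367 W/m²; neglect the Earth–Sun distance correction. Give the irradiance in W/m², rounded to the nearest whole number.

Hour angle H = 15° × (10 − 12) = -30.00°.
cos θ_z = sin φ sin δ + cos φ cos δ cos H = (-0.6129)(0.2385) + (0.7902)(0.9711)(0.8660) = 0.5184.
Top-of-atmosphere irradiance = S₀ cos θ_z = 1367 × 0.5184 = 708.65 W/m².

709 W/m²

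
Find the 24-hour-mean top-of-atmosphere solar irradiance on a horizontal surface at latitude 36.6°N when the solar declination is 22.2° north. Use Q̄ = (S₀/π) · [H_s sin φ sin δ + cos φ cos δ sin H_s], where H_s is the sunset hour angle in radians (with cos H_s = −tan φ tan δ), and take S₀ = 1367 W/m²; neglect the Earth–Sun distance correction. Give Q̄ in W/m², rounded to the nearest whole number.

492 W/m²

cos H_s = −tan(36.6°) · tan(22.2°) = -0.3031, so H_s = arccos(-0.3031) = 107.64°. In radians, H_s = 1.8787.
H_s sin φ sin δ = 1.8787 × 0.5962 × 0.3778 = 0.4232.
cos φ cos δ sin H_s = 0.8028 × 0.9259 × 0.9530 = 0.7084.
Q̄ = (1367/π) × (0.4232 + 0.7084) = 435.13 × 1.1316 = 492.39 W/m².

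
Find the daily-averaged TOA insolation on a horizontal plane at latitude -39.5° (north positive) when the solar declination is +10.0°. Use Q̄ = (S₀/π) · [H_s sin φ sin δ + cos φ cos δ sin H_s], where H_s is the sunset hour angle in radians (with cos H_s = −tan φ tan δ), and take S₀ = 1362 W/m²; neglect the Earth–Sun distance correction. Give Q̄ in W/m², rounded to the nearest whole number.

The sunset hour angle satisfies cos H_s = −tan φ tan δ = 0.1454, giving H_s = 81.64°. In radians, H_s = 1.4249.
H_s sin φ sin δ = 1.4249 × -0.6361 × 0.1736 = -0.1573.
cos φ cos δ sin H_s = 0.7716 × 0.9848 × 0.9894 = 0.7518.
Q̄ = (1362/π) × (-0.1573 + 0.7518) = 433.54 × 0.5945 = 257.74 W/m².

258 W/m²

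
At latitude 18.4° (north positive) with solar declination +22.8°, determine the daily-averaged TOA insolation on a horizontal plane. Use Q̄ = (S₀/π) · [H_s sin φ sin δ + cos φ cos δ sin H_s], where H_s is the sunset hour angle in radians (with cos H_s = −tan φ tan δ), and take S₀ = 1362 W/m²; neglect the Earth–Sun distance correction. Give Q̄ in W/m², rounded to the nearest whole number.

The sunset hour angle satisfies cos H_s = −tan φ tan δ = -0.1398, giving H_s = 98.04°. In radians, H_s = 1.7111.
H_s sin φ sin δ = 1.7111 × 0.3156 × 0.3875 = 0.2093.
cos φ cos δ sin H_s = 0.9489 × 0.9219 × 0.9902 = 0.8662.
Q̄ = (1362/π) × (0.2093 + 0.8662) = 433.54 × 1.0755 = 466.27 W/m².

466 W/m²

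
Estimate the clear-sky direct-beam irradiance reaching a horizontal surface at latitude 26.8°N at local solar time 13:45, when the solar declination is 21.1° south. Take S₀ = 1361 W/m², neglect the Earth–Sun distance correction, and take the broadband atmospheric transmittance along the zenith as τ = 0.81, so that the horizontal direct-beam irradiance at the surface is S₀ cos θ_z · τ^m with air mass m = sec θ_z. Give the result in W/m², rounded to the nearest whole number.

Hour angle H = 15° × (13.75 − 12) = 26.25°.
With φ = 26.8°, δ = -21.1°, H = 26.25°: sin φ sin δ = -0.1623, cos φ cos δ cos H = 0.7469, so cos θ_z = 0.5846.
Air mass m = 1/cos θ_z = 1/0.5846 = 1.711; τ^m = 0.81^1.711 = 0.6973.
Surface direct beam = 1361 × 0.5846 × 0.6973 = 554.80 W/m².

555 W/m²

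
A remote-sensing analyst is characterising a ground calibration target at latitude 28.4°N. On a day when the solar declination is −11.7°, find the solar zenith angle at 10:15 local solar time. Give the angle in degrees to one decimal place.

47.5°

Hour angle H = 15° × (10.25 − 12) = -26.25°.
cos θ_z = sin(28.4°) sin(-11.7°) + cos(28.4°) cos(-11.7°) cos(-26.25°) = -0.0965 + 0.7725 = 0.6760.
θ_z = arccos(0.6760) = 47.47°.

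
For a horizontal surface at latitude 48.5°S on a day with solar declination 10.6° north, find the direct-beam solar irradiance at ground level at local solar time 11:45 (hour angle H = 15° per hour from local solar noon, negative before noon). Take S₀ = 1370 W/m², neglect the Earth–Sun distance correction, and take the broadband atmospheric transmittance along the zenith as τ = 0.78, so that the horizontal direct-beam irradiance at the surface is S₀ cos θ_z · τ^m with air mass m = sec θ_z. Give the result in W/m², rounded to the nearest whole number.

432 W/m²

Hour angle H = 15° × (11.75 − 12) = -3.75°.
cos θ_z = sin(-48.5°) sin(10.6°) + cos(-48.5°) cos(10.6°) cos(-3.75°) = -0.1378 + 0.6499 = 0.5121.
Air mass m = 1/cos θ_z = 1/0.5121 = 1.953; τ^m = 0.78^1.953 = 0.6155.
Surface direct beam = 1370 × 0.5121 × 0.6155 = 431.82 W/m².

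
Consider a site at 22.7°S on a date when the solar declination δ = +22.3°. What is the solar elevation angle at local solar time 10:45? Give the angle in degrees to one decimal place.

41.4°

Hour angle H = 15° × (10.75 − 12) = -18.75°.
With φ = -22.7°, δ = 22.3°, H = -18.75°: sin φ sin δ = -0.1464, cos φ cos δ cos H = 0.8082, so cos θ_z = 0.6618.
θ_z = arccos(0.6618) = 48.56°, so the elevation is 90° − 48.56° = 41.44°.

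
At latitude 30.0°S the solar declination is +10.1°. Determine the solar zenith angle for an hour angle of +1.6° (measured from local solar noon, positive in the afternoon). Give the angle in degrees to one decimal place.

40.1°

cos θ_z = sin φ sin δ + cos φ cos δ cos H = (-0.5000)(0.1754) + (0.8660)(0.9845)(0.9996) = 0.7645.
θ_z = arccos(0.7645) = 40.14°.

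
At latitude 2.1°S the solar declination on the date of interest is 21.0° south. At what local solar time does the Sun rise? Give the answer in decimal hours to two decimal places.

5.95 h

The sunset hour angle satisfies cos H_s = −tan φ tan δ = -0.0141, giving H_s = 90.81°.
Sunrise is at 12 − H_s/15 = 12 − 6.054 = 5.946 h local solar time.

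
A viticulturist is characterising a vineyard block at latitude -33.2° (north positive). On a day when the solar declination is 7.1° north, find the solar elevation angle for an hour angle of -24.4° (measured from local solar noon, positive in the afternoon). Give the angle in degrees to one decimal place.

cos θ_z = sin φ sin δ + cos φ cos δ cos H = (-0.5476)(0.1236) + (0.8368)(0.9923)(0.9107) = 0.6885.
θ_z = arccos(0.6885) = 46.49°, so the elevation is 90° − 46.49° = 43.51°.

43.5°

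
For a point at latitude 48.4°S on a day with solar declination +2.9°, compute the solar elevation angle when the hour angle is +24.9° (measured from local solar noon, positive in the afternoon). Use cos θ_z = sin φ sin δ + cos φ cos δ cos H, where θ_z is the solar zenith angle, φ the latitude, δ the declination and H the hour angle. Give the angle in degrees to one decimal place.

cos θ_z = sin φ sin δ + cos φ cos δ cos H = (-0.7478)(0.0506) + (0.6639)(0.9987)(0.9070) = 0.5635.
θ_z = arccos(0.5635) = 55.70°, so the elevation is 90° − 55.70° = 34.30°.

34.3°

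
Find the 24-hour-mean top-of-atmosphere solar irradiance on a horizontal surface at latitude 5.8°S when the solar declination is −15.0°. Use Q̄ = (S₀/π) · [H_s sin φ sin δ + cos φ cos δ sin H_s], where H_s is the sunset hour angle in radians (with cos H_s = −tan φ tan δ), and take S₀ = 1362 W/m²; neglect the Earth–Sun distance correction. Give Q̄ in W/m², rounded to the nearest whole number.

435 W/m²

The sunset hour angle satisfies cos H_s = −tan φ tan δ = -0.0272, giving H_s = 91.56°. In radians, H_s = 1.5980.
H_s sin φ sin δ = 1.5980 × -0.1011 × -0.2588 = 0.0418.
cos φ cos δ sin H_s = 0.9949 × 0.9659 × 0.9996 = 0.9606.
Q̄ = (1362/π) × (0.0418 + 0.9606) = 433.54 × 1.0024 = 434.58 W/m².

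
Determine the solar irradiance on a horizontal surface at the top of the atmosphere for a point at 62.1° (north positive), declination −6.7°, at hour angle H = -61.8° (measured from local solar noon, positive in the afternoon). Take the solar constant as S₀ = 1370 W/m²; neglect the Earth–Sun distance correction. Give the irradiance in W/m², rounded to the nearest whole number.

cos θ_z = sin(62.1°) sin(-6.7°) + cos(62.1°) cos(-6.7°) cos(-61.80°) = -0.1031 + 0.2196 = 0.1165.
Top-of-atmosphere irradiance = S₀ cos θ_z = 1370 × 0.1165 = 159.61 W/m².

160 W/m²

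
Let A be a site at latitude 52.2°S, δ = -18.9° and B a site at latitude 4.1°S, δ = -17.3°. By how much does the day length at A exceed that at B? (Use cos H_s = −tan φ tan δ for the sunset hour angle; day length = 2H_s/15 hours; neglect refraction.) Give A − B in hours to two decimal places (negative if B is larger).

+3.32 h

A: H_s = arccos(−tan -52.2° · tan -18.9°) = 116.19°, so 2H_s/15 = 15.4920 h.
B: H_s = arccos(−tan -4.1° · tan -17.3°) = 91.28°, so 2H_s/15 = 12.1707 h.
A − B = 15.4920 − 12.1707 = 3.3213 h.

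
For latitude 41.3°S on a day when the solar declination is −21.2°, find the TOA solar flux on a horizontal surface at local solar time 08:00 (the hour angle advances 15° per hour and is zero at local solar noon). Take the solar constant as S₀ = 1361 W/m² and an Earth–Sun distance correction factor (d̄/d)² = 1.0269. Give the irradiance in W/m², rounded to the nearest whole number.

Hour angle H = 15° × (8 − 12) = -60.00°.
cos θ_z = sin(-41.3°) sin(-21.2°) + cos(-41.3°) cos(-21.2°) cos(-60.00°) = 0.2387 + 0.3502 = 0.5889.
Top-of-atmosphere irradiance = S₀ (d̄/d)² cos θ_z = 1361 × 1.0269 × 0.5889 = 823.05 W/m².

823 W/m²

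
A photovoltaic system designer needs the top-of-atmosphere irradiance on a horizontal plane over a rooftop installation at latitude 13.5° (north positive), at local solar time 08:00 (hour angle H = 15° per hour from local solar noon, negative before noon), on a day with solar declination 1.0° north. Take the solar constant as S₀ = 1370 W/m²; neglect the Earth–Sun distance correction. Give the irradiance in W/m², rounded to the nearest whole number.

672 W/m²

Hour angle H = 15° × (8 − 12) = -60.00°.
cos θ_z = sin φ sin δ + cos φ cos δ cos H = (0.2334)(0.0175) + (0.9724)(0.9998)(0.5000) = 0.4902.
Top-of-atmosphere irradiance = S₀ cos θ_z = 1370 × 0.4902 = 671.57 W/m².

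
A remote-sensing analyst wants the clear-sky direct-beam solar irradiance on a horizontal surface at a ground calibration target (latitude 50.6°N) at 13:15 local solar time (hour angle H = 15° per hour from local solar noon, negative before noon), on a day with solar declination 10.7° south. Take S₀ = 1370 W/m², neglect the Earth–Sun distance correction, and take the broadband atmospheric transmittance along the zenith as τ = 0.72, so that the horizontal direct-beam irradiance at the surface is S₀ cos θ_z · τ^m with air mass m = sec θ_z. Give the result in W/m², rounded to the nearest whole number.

Hour angle H = 15° × (13.25 − 12) = 18.75°.
cos θ_z = sin φ sin δ + cos φ cos δ cos H = (0.7727)(-0.1857) + (0.6347)(0.9826)(0.9469) = 0.4470.
Air mass m = 1/cos θ_z = 1/0.4470 = 2.237; τ^m = 0.72^2.237 = 0.4796.
Surface direct beam = 1370 × 0.4470 × 0.4796 = 293.70 W/m².

294 W/m²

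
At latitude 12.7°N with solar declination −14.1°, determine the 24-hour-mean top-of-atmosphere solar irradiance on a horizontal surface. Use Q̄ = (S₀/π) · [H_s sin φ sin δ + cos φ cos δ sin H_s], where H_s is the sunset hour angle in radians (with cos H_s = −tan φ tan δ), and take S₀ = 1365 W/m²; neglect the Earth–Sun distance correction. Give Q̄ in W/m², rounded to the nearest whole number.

375 W/m²

−tan φ tan δ = −(0.2254)(-0.2512) = 0.0566; H_s = arccos(0.0566) = 86.76°. In radians, H_s = 1.5142.
H_s sin φ sin δ = 1.5142 × 0.2198 × -0.2436 = -0.0811.
cos φ cos δ sin H_s = 0.9755 × 0.9699 × 0.9984 = 0.9446.
Q̄ = (1365/π) × (-0.0811 + 0.9446) = 434.49 × 0.8635 = 375.18 W/m².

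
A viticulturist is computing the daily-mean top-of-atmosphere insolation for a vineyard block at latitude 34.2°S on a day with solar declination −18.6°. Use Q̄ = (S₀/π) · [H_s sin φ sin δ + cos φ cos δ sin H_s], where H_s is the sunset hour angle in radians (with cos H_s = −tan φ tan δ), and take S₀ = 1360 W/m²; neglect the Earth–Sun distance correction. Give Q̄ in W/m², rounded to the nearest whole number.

470 W/m²

The sunset hour angle satisfies cos H_s = −tan φ tan δ = -0.2287, giving H_s = 103.22°. In radians, H_s = 1.8015.
H_s sin φ sin δ = 1.8015 × -0.5621 × -0.3190 = 0.3230.
cos φ cos δ sin H_s = 0.8271 × 0.9478 × 0.9735 = 0.7632.
Q̄ = (1360/π) × (0.3230 + 0.7632) = 432.90 × 1.0862 = 470.22 W/m².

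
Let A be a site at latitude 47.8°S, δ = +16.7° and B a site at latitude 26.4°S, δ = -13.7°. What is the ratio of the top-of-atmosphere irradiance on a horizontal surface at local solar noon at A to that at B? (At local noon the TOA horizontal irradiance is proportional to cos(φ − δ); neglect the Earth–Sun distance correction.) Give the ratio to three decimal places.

0.441

A: cos θ_z = cos(-47.8° − (16.7°)) = 0.4305.
B: cos θ_z = cos(-26.4° − (-13.7°)) = 0.9755.
Ratio A/B = 0.4305 / 0.9755 = 0.4413.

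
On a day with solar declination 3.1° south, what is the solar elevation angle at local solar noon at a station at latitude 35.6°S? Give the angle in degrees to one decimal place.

At local solar noon the hour angle is zero, so the elevation is 90° − |φ − δ| = 90° − |-35.6° − (-3.1°)| = 90° − 32.5° = 57.5°.

57.5°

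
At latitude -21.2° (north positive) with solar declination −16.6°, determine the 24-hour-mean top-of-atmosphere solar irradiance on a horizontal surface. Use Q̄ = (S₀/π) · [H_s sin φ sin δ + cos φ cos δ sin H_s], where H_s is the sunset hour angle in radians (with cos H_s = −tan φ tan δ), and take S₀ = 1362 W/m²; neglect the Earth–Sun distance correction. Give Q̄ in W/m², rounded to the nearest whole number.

460 W/m²

cos H_s = −tan(-21.2°) · tan(-16.6°) = -0.1156, so H_s = arccos(-0.1156) = 96.64°. In radians, H_s = 1.6867.
H_s sin φ sin δ = 1.6867 × -0.3616 × -0.2857 = 0.1743.
cos φ cos δ sin H_s = 0.9323 × 0.9583 × 0.9933 = 0.8874.
Q̄ = (1362/π) × (0.1743 + 0.8874) = 433.54 × 1.0617 = 460.29 W/m².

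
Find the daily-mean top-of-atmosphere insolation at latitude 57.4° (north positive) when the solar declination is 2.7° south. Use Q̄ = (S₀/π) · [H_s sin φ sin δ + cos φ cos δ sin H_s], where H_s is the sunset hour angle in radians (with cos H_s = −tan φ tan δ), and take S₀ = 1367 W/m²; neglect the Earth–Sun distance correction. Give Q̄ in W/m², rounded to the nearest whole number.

208 W/m²

−tan φ tan δ = −(1.5637)(-0.0472) = 0.0738; H_s = arccos(0.0738) = 85.77°. In radians, H_s = 1.4970.
H_s sin φ sin δ = 1.4970 × 0.8425 × -0.0471 = -0.0594.
cos φ cos δ sin H_s = 0.5388 × 0.9989 × 0.9973 = 0.5368.
Q̄ = (1367/π) × (-0.0594 + 0.5368) = 435.13 × 0.4774 = 207.73 W/m².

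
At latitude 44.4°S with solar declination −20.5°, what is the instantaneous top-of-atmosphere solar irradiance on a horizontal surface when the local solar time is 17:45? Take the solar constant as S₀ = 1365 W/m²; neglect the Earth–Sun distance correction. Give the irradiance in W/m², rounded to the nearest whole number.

Hour angle H = 15° × (17.75 − 12) = 86.25°.
cos θ_z = sin(-44.4°) sin(-20.5°) + cos(-44.4°) cos(-20.5°) cos(86.25°) = 0.2450 + 0.0438 = 0.2888.
Top-of-atmosphere irradiance = S₀ cos θ_z = 1365 × 0.2888 = 394.21 W/m².

394 W/m²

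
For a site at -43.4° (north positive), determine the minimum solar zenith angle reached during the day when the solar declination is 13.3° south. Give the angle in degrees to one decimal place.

At local solar noon the hour angle is zero, so the zenith angle is |φ − δ| = |-43.4° − (-13.3°)| = 30.1°.

30.1°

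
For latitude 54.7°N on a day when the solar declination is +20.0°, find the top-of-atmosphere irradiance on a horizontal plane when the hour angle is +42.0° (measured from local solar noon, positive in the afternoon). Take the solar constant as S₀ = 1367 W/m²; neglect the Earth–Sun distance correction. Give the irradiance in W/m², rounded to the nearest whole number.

cos θ_z = sin φ sin δ + cos φ cos δ cos H = (0.8161)(0.3420) + (0.5779)(0.9397)(0.7431) = 0.6826.
Top-of-atmosphere irradiance = S₀ cos θ_z = 1367 × 0.6826 = 933.11 W/m².

933 W/m²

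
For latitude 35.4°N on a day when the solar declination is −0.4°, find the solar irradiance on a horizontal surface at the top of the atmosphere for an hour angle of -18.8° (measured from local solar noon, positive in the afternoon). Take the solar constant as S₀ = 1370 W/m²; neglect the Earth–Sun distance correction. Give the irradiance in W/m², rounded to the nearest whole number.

1052 W/m²

With φ = 35.4°, δ = -0.4°, H = -18.80°: sin φ sin δ = -0.0040, cos φ cos δ cos H = 0.7716, so cos θ_z = 0.7676.
Top-of-atmosphere irradiance = S₀ cos θ_z = 1370 × 0.7676 = 1051.61 W/m².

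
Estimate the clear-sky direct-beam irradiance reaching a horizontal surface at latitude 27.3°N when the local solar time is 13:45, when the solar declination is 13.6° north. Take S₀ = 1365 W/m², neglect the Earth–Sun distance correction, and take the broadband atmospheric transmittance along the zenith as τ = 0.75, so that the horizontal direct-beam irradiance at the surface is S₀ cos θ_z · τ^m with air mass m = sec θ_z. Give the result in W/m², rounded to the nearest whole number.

Hour angle H = 15° × (13.75 − 12) = 26.25°.
cos θ_z = sin(27.3°) sin(13.6°) + cos(27.3°) cos(13.6°) cos(26.25°) = 0.1078 + 0.7746 = 0.8824.
Air mass m = 1/cos θ_z = 1/0.8824 = 1.133; τ^m = 0.75^1.133 = 0.7218.
Surface direct beam = 1365 × 0.8824 × 0.7218 = 869.39 W/m².

869 W/m²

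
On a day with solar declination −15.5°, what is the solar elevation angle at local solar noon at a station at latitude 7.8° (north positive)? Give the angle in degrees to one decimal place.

At local solar noon the hour angle is zero, so the elevation is 90° − |φ − δ| = 90° − |7.8° − (-15.5°)| = 90° − 23.3° = 66.7°.

66.7°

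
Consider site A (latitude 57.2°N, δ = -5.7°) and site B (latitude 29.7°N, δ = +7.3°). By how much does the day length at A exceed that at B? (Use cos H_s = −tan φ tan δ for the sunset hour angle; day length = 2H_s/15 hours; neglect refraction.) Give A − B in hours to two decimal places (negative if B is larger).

A: H_s = arccos(−tan 57.2° · tan -5.7°) = 81.09°, so 2H_s/15 = 10.8120 h.
B: H_s = arccos(−tan 29.7° · tan 7.3°) = 94.19°, so 2H_s/15 = 12.5587 h.
A − B = 10.8120 − 12.5587 = -1.7467 h.

-1.75 h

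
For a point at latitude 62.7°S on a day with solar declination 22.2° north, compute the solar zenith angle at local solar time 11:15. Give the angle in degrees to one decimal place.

Hour angle H = 15° × (11.25 − 12) = -11.25°.
With φ = -62.7°, δ = 22.2°, H = -11.25°: sin φ sin δ = -0.3358, cos φ cos δ cos H = 0.4165, so cos θ_z = 0.0807.
θ_z = arccos(0.0807) = 85.37°.

85.4°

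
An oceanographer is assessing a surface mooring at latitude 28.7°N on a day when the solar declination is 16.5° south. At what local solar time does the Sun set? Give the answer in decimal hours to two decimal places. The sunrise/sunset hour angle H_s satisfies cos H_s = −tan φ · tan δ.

17.38 h

−tan φ tan δ = −(0.5475)(-0.2962) = 0.1622; H_s = arccos(0.1622) = 80.67°.
Sunset is at 12 + H_s/15 = 12 + 5.378 = 17.378 h local solar time.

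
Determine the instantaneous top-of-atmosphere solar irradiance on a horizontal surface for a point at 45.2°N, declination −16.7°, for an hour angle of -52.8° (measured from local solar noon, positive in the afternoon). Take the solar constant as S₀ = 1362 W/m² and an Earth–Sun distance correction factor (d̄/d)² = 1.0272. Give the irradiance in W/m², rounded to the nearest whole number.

With φ = 45.2°, δ = -16.7°, H = -52.80°: sin φ sin δ = -0.2039, cos φ cos δ cos H = 0.4081, so cos θ_z = 0.2042.
Top-of-atmosphere irradiance = S₀ (d̄/d)² cos θ_z = 1362 × 1.0272 × 0.2042 = 285.69 W/m².

286 W/m²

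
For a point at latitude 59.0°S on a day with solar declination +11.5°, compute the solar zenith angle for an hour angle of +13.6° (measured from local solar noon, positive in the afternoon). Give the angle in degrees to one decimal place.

cos θ_z = sin φ sin δ + cos φ cos δ cos H = (-0.8572)(0.1994) + (0.5150)(0.9799)(0.9720) = 0.3196.
θ_z = arccos(0.3196) = 71.36°.

71.4°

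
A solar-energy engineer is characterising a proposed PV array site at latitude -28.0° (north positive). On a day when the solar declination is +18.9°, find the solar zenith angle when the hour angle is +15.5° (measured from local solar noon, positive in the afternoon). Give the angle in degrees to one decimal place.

With φ = -28.0°, δ = 18.9°, H = 15.50°: sin φ sin δ = -0.1521, cos φ cos δ cos H = 0.8050, so cos θ_z = 0.6529.
θ_z = arccos(0.6529) = 49.24°.

49.2°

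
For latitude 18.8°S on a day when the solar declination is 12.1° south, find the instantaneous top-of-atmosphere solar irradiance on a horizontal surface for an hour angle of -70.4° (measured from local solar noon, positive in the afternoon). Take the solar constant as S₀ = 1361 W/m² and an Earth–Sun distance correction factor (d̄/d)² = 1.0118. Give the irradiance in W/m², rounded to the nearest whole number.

cos θ_z = sin φ sin δ + cos φ cos δ cos H = (-0.3223)(-0.2096) + (0.9466)(0.9778)(0.3355) = 0.3781.
Top-of-atmosphere irradiance = S₀ (d̄/d)² cos θ_z = 1361 × 1.0118 × 0.3781 = 520.67 W/m².

521 W/m²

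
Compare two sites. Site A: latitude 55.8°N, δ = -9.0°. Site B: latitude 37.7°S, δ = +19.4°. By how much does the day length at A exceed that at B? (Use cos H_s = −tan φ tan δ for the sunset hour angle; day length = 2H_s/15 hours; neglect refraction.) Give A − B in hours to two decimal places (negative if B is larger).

A: H_s = arccos(−tan 55.8° · tan -9.0°) = 76.52°, so 2H_s/15 = 10.2027 h.
B: H_s = arccos(−tan -37.7° · tan 19.4°) = 74.21°, so 2H_s/15 = 9.8947 h.
A − B = 10.2027 − 9.8947 = 0.3080 h.

+0.31 h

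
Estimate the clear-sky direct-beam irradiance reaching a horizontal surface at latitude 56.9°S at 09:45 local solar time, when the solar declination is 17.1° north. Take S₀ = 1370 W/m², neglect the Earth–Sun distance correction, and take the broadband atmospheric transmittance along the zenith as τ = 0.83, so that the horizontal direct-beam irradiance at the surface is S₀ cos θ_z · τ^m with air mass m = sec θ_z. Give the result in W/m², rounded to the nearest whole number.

Hour angle H = 15° × (9.75 − 12) = -33.75°.
cos θ_z = sin(-56.9°) sin(17.1°) + cos(-56.9°) cos(17.1°) cos(-33.75°) = -0.2463 + 0.4340 = 0.1877.
Air mass m = 1/cos θ_z = 1/0.1877 = 5.328; τ^m = 0.83^5.328 = 0.3706.
Surface direct beam = 1370 × 0.1877 × 0.3706 = 95.30 W/m².

95 W/m²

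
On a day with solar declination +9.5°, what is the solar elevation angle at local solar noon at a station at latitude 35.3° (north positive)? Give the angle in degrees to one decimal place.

64.2°

At local solar noon the hour angle is zero, so the elevation is 90° − |φ − δ| = 90° − |35.3° − (9.5°)| = 90° − 25.8° = 64.2°.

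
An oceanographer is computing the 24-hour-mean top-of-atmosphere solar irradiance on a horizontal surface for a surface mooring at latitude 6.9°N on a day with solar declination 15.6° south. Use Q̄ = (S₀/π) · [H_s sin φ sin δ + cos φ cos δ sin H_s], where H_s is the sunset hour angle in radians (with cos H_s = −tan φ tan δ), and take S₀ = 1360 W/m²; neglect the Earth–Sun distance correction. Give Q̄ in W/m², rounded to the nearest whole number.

392 W/m²

The sunset hour angle satisfies cos H_s = −tan φ tan δ = 0.0338, giving H_s = 88.06°. In radians, H_s = 1.5369.
H_s sin φ sin δ = 1.5369 × 0.1201 × -0.2689 = -0.0496.
cos φ cos δ sin H_s = 0.9928 × 0.9632 × 0.9994 = 0.9557.
Q̄ = (1360/π) × (-0.0496 + 0.9557) = 432.90 × 0.9061 = 392.25 W/m².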